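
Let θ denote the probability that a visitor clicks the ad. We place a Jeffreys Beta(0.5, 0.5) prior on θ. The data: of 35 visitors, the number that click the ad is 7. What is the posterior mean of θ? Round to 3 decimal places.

Posterior mean ≈ 0.208

The binomial likelihood is conjugate to the Beta prior: with 7 successes and 28 failures, the posterior is Beta(0.5+7, 0.5+28) = Beta(7.5, 28.5).
Posterior mean = α/(α+β) = 7.5/36 = 0.208.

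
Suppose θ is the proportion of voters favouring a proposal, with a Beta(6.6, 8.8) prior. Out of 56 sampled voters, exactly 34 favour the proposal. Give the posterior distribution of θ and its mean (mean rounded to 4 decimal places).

Posterior: Beta(40.6, 30.8); mean ≈ 0.5686

The binomial likelihood is conjugate to the Beta prior: with 34 successes and 22 failures, the posterior is Beta(6.6+34, 8.8+22) = Beta(40.6, 30.8).
Posterior mean = α/(α+β) = 40.6/71.4 = 0.5686.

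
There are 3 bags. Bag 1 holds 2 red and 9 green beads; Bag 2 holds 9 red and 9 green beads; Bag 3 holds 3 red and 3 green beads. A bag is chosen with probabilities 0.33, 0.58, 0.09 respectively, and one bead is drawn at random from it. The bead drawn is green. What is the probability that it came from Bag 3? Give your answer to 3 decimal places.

Posterior probability ≈ 0.074

P(green|Bag 1) = 0.8182; P(green|Bag 2) = 0.5; P(green|Bag 3) = 0.5.
Prior × likelihood for each source: 0.33·0.8182=0.2700, 0.58·0.5=0.2900, 0.09·0.5=0.04500. Summing gives P(green) = 0.60500.
P(Bag 3 | green) = 0.04500 / 0.60500 = 0.074.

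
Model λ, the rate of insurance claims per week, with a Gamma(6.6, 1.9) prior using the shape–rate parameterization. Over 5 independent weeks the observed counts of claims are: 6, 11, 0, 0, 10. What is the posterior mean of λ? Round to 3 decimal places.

Posterior mean ≈ 4.870

Total count ∑xᵢ = 27 over n = 5 weeks.
Gamma is conjugate to the Poisson likelihood: posterior is Gamma(shape = 6.6+27 = 33.6, rate = 1.9+5 = 6.9).
Posterior mean = shape/rate = 33.6/6.9 = 4.870.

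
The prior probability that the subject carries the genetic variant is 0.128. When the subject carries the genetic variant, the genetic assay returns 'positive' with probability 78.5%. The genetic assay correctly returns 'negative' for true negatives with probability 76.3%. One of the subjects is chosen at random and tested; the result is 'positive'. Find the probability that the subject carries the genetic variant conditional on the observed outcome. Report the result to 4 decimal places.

P(H | E) ≈ 0.3271

Let H be the event that the subject carries the genetic variant. P(H) = 0.128, so P(¬H) = 0.872. With E the 'positive' result, P(E|H) = 0.785 and P(E|¬H) = 0.237.
P(E) = 0.785·0.128 + 0.237·0.872 = 0.10048 + 0.20666 = 0.30714.
By Bayes' theorem, P(H|E) = 0.10048 / 0.30714 = 0.3271.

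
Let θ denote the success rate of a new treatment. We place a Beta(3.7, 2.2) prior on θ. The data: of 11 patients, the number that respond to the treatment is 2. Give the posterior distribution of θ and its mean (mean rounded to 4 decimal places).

Posterior: Beta(5.7, 11.2); mean ≈ 0.3373

The binomial likelihood is conjugate to the Beta prior: with 2 successes and 9 failures, the posterior is Beta(3.7+2, 2.2+9) = Beta(5.7, 11.2).
Posterior mean = α/(α+β) = 5.7/16.9 = 0.3373.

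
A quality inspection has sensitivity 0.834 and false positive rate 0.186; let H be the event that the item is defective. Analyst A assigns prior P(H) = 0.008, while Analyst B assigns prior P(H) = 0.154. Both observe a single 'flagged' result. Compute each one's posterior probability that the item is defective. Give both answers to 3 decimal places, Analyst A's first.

P('+'|H) = 0.834, P('+'|¬H) = 0.186.
Analyst A: numerator 0.834·0.008 = 0.0066720; evidence = 0.0066720+0.186·0.992 = 0.19118; posterior = 0.035.
Analyst B: numerator 0.834·0.154 = 0.12844; evidence = 0.12844+0.186·0.846 = 0.28579; posterior = 0.449.

Analyst A: 0.035; Analyst B: 0.449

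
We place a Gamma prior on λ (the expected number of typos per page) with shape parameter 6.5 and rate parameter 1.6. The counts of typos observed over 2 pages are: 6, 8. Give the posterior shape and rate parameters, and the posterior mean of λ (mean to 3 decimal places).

Posterior: Gamma(shape=20.5, rate=3.6); mean ≈ 5.694

Total count ∑xᵢ = 14 over n = 2 pages.
Gamma is conjugate to the Poisson likelihood: posterior is Gamma(shape = 6.5+14 = 20.5, rate = 1.6+2 = 3.6).
E[λ | data] = 20.5/3.6 = 5.694.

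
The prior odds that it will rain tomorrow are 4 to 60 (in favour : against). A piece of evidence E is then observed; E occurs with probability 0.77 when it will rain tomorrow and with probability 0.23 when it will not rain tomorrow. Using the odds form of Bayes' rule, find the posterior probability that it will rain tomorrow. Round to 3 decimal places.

Posterior probability ≈ 0.182

Prior odds = 4/60 = 0.066667. In log-odds, ln(0.066667) = -2.7081.
Add log likelihood ratio: ln(3.3478) = 1.2083.
Posterior log-odds = -1.4997, so posterior odds = exp(-1.4997) = 0.22319. Converting, P(H|E) = 0.22319/1.2232 = 0.182.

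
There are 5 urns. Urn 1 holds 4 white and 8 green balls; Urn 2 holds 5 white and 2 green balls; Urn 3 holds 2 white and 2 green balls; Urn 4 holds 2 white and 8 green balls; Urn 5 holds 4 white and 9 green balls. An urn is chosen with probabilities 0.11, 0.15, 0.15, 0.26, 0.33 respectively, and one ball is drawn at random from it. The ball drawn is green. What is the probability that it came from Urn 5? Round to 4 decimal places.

Posterior probability ≈ 0.3640

P(green|Urn 1) = 0.6667; P(green|Urn 2) = 0.2857; P(green|Urn 3) = 0.5; P(green|Urn 4) = 0.8; P(green|Urn 5) = 0.6923.
Prior × likelihood for each source: 0.11·0.6667=0.07333, 0.15·0.2857=0.04286, 0.15·0.5=0.07500, 0.26·0.8=0.2080, 0.33·0.6923=0.2285. Summing gives P(green) = 0.62765.
P(Urn 5 | green) = 0.2285 / 0.62765 = 0.3640.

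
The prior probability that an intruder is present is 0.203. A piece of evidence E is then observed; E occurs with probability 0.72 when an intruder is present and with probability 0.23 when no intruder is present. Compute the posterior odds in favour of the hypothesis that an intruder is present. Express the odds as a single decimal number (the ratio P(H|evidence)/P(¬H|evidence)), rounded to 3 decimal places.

Posterior odds ≈ 0.797

Prior odds = 0.203/(1−0.203) = 0.25471.
Likelihood ratio for E = 0.72/0.23 = 3.1304.
Posterior odds = prior odds × LR = 0.79734.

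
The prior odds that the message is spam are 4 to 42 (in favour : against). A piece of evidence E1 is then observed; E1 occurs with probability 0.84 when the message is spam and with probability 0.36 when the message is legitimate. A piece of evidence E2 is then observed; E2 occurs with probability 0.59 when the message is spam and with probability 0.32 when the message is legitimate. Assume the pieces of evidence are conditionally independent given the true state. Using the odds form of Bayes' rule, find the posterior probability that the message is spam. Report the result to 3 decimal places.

Prior odds = 4/42 = 0.095238.
Likelihood ratio for E1 = 0.84/0.36 = 2.3333.
Likelihood ratio for E2 = 0.59/0.32 = 1.8437.
Posterior odds = prior odds × LR₁ × LR₂ = 0.40972.
Posterior probability = odds/(1+odds) = 0.40972/1.4097 = 0.291.

Posterior probability ≈ 0.291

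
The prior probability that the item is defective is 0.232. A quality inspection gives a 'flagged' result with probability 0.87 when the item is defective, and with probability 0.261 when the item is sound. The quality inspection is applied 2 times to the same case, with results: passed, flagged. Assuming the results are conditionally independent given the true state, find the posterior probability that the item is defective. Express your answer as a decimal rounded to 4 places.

Let H be the event that the item is defective; start with P(H) = 0.232. P('flagged'|H) = 0.87, P('flagged'|¬H) = 0.261.
Update on result 1 ('passed'): P(H) ← 0.13·0.2320 / (0.13·0.2320 + 0.739·0.7680) = 0.030160/0.59771 = 0.0505.
Update on result 2 ('flagged'): P(H) ← 0.87·0.0505 / (0.87·0.0505 + 0.261·0.9495) = 0.043899/0.29173 = 0.1505.

Posterior P(H) ≈ 0.1505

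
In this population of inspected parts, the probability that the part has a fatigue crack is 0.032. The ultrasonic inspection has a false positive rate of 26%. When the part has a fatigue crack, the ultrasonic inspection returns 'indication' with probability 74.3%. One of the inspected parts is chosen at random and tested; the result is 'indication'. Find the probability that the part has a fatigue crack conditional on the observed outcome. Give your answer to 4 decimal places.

P(H | E) ≈ 0.0863

Write H for 'the part has a fatigue crack'. Prior odds H:¬H = 0.032/0.968 = 0.033058. For the 'indication' outcome, the likelihood ratio is 0.743/0.26 = 2.8577.
Posterior odds = 0.033058 × 2.8577 = 0.094469, so P(H|E) = 0.094469/(1+0.094469) = 0.0863.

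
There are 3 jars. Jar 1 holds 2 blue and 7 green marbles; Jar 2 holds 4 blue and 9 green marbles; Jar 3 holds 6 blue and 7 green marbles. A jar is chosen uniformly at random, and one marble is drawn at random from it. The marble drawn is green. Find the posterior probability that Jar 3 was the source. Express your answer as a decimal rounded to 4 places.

P(green|Jar 1) = 0.7778; P(green|Jar 2) = 0.6923; P(green|Jar 3) = 0.5385.
Prior × likelihood for each source: 0.333333·0.7778=0.2593, 0.333333·0.6923=0.2308, 0.333333·0.5385=0.1795. Summing gives P(green) = 0.66952.
P(Jar 3 | green) = 0.1795 / 0.66952 = 0.2681.

Posterior probability ≈ 0.2681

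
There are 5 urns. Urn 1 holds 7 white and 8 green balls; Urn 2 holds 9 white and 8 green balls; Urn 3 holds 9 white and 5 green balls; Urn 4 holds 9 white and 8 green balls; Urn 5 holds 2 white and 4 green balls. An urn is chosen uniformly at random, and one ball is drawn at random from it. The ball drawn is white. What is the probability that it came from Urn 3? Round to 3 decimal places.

Posterior probability ≈ 0.257

Tabulate prior·likelihood by source: [1] prior 0.2, lik 0.4667, product 0.09333; [2] prior 0.2, lik 0.5294, product 0.1059; [3] prior 0.2, lik 0.6429, product 0.1286; [4] prior 0.2, lik 0.5294, product 0.1059; [5] prior 0.2, lik 0.3333, product 0.06667.
Normalizing constant = 0.50034; the posterior for Urn 3 is its product over the sum, 0.1286/0.50034 = 0.257.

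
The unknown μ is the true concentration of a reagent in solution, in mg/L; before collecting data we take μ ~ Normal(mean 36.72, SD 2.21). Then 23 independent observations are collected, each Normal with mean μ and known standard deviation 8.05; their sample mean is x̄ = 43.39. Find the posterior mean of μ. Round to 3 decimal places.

Posterior mean ≈ 40.950

Prior precision 1/τ₀² = 1/2.21² = 0.204746; data precision n/σ² = 23/8.05² = 0.354925.
Posterior precision = 0.204746 + 0.354925 = 0.559671.
Posterior mean = (0.204746·36.72 + 0.354925·43.39) / 0.559671 = 40.950.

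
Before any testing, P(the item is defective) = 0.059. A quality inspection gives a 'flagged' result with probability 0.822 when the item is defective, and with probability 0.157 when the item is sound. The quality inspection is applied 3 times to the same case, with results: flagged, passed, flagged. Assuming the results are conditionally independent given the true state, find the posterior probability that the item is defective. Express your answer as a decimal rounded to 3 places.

Let H be the event that the item is defective; start with P(H) = 0.059. P('flagged'|H) = 0.822, P('flagged'|¬H) = 0.157.
Update on result 1 ('flagged'): P(H) ← 0.822·0.0590 / (0.822·0.0590 + 0.157·0.9410) = 0.048498/0.19623 = 0.2471.
Update on result 2 ('passed'): P(H) ← 0.178·0.2471 / (0.178·0.2471 + 0.843·0.7529) = 0.043991/0.67865 = 0.0648.
Update on result 3 ('flagged'): P(H) ← 0.822·0.0648 / (0.822·0.0648 + 0.157·0.9352) = 0.053284/0.20011 = 0.2663.

Posterior P(H) ≈ 0.266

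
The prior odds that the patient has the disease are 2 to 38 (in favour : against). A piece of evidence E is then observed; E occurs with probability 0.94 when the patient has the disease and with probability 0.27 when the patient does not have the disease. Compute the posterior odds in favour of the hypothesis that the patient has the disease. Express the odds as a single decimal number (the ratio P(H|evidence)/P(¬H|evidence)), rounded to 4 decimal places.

Prior odds = 2/38 = 0.052632.
Likelihood ratio for E = 0.94/0.27 = 3.4815.
Posterior odds = prior odds × LR = 0.18324.

Posterior odds ≈ 0.1832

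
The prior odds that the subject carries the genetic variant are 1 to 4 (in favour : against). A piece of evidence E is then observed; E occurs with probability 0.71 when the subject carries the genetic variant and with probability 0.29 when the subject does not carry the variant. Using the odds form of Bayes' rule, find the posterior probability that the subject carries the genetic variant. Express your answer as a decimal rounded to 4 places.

Prior odds = 1/4 = 0.25000.
Likelihood ratio for E = 0.71/0.29 = 2.4483.
Posterior odds = prior odds × LR = 0.61207.
Posterior probability = odds/(1+odds) = 0.61207/1.6121 = 0.3797.

Posterior probability ≈ 0.3797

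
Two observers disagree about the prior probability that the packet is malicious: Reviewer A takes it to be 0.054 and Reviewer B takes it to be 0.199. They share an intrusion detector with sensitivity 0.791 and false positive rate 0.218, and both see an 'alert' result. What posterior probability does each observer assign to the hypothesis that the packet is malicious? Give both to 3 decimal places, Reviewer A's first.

Reviewer A: 0.172; Reviewer B: 0.474

P('+'|H) = 0.791, P('+'|¬H) = 0.218.
Reviewer A: numerator 0.791·0.054 = 0.042714; evidence = 0.042714+0.218·0.946 = 0.24894; posterior = 0.172.
Reviewer B: numerator 0.791·0.199 = 0.15741; evidence = 0.15741+0.218·0.801 = 0.33203; posterior = 0.474.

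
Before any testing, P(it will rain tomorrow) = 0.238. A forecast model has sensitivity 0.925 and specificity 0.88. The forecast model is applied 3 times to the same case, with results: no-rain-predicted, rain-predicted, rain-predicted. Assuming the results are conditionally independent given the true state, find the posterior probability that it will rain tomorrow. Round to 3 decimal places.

With H the event that it will rain tomorrow, the joint likelihood of the observed sequence is P(data|H) = 0.075·0.925·0.925 = 0.064172 and P(data|¬H) = 0.88·0.12·0.12 = 0.012672.
Bayes: P(H|data) = 0.238·0.064172 / (0.238·0.064172 + 0.762·0.012672) = 0.015273/0.024929 = 0.6127.

Posterior P(H) ≈ 0.613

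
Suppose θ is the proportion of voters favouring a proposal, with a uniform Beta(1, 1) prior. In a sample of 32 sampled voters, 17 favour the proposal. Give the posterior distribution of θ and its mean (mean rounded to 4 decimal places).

Posterior: Beta(18, 16); mean ≈ 0.5294

Observing 17 successes and 15 failures updates Beta(1, 1) by adding the success and failure counts to the two shape parameters: α = 1+17 = 18, β = 1+15 = 16.
Posterior mean = α/(α+β) = 18/34 = 0.5294.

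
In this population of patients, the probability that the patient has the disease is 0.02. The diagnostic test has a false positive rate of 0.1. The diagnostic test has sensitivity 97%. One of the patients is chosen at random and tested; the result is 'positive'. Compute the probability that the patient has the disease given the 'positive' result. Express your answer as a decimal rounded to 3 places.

P(H | E) ≈ 0.165

Let H be the event that the patient has the disease. P(H) = 0.02, so P(¬H) = 0.98. With E the 'positive' result, P(E|H) = 0.97 and P(E|¬H) = 0.1.
P(E) = 0.97·0.02 + 0.1·0.98 = 0.019400 + 0.098000 = 0.11740.
By Bayes' theorem, P(H|E) = 0.019400 / 0.11740 = 0.165.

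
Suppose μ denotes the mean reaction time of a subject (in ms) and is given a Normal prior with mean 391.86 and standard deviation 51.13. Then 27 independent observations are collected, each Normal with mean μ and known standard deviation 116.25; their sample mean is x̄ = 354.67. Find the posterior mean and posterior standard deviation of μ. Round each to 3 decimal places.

Prior precision 1/τ₀² = 1/51.13² = 0.00038251; data precision n/σ² = 27/116.25² = 0.00199792.
Posterior precision = 0.00038251 + 0.00199792 = 0.00238043, giving posterior SD = 1/√0.00238043 = 20.496.
Posterior mean = (0.00038251·391.86 + 0.00199792·354.67) / 0.00238043 = 360.646.

Posterior mean ≈ 360.646; posterior SD ≈ 20.496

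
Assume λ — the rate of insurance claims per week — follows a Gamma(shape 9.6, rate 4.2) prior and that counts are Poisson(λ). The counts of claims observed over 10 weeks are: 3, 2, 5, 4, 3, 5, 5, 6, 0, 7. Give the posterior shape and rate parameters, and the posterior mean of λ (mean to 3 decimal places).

Posterior: Gamma(shape=49.6, rate=14.2); mean ≈ 3.493

Total count ∑xᵢ = 40 over n = 10 weeks.
Gamma is conjugate to the Poisson likelihood: posterior is Gamma(shape = 9.6+40 = 49.6, rate = 4.2+10 = 14.2).
Posterior mean = shape/rate = 49.6/14.2 = 3.493.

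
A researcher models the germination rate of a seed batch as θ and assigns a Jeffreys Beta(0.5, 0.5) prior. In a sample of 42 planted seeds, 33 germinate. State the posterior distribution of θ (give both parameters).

Posterior: Beta(33.5, 9.5)

Observing 33 successes and 9 failures updates Beta(0.5, 0.5) by adding the success and failure counts to the two shape parameters: α = 0.5+33 = 33.5, β = 0.5+9 = 9.5.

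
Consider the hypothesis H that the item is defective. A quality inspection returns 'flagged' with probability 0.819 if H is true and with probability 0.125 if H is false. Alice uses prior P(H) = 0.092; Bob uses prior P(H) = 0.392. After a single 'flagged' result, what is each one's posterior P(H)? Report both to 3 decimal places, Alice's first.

Alice: 0.399; Bob: 0.809

P('+'|H) = 0.819, P('+'|¬H) = 0.125.
Alice: numerator 0.819·0.092 = 0.075348; evidence = 0.075348+0.125·0.908 = 0.18885; posterior = 0.399.
Bob: numerator 0.819·0.392 = 0.32105; evidence = 0.32105+0.125·0.608 = 0.39705; posterior = 0.809.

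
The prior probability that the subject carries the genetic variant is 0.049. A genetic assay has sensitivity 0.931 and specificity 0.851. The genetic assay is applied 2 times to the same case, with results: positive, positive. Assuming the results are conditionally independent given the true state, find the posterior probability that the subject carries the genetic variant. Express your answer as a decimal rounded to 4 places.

With H the event that the subject carries the genetic variant, the joint likelihood of the observed sequence is P(data|H) = 0.931·0.931 = 0.86676 and P(data|¬H) = 0.149·0.149 = 0.022201.
Bayes: P(H|data) = 0.049·0.86676 / (0.049·0.86676 + 0.951·0.022201) = 0.042471/0.063584 = 0.6680.

Posterior P(H) ≈ 0.6680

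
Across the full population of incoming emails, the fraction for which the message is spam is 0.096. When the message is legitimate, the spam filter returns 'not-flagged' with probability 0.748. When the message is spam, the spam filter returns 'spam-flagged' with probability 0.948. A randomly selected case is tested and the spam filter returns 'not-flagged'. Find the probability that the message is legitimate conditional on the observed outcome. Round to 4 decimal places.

Write H for 'the message is spam'. Prior odds H:¬H = 0.096/0.904 = 0.10619. For the 'not-flagged' outcome, the likelihood ratio is 0.052/0.748 = 0.069519.
Posterior odds = 0.10619 × 0.069519 = 0.0073825, so P(H|E) = 0.0073825/(1+0.0073825) = 0.0073. Then P(¬H|E) = 1 − 0.0073 = 0.9927.

P(¬H | E) ≈ 0.9927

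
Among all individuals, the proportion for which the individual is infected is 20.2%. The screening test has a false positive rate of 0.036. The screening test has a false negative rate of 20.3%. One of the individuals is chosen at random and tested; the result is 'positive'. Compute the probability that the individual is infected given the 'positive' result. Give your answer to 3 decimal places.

Write H for 'the individual is infected'. Prior odds H:¬H = 0.202/0.798 = 0.25313. For the 'positive' outcome, the likelihood ratio is 0.797/0.036 = 22.139.
Posterior odds = 0.25313 × 22.139 = 5.6041, so P(H|E) = 5.6041/(1+5.6041) = 0.849.

P(H | E) ≈ 0.849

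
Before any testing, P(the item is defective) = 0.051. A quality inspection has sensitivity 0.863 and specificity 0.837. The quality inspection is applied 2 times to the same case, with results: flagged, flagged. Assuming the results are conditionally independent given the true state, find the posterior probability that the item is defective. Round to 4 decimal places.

Posterior P(H) ≈ 0.6010

With H the event that the item is defective, the joint likelihood of the observed sequence is P(data|H) = 0.863·0.863 = 0.74477 and P(data|¬H) = 0.163·0.163 = 0.026569.
Bayes: P(H|data) = 0.051·0.74477 / (0.051·0.74477 + 0.949·0.026569) = 0.037983/0.063197 = 0.6010.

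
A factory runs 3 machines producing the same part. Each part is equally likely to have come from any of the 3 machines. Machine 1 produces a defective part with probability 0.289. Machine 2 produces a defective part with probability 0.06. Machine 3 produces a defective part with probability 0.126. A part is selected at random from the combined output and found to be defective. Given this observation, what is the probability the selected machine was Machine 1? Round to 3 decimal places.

Posterior probability ≈ 0.608

Tabulate prior·likelihood by source: [1] prior 0.333333, lik 0.289, product 0.09633; [2] prior 0.333333, lik 0.06, product 0.02000; [3] prior 0.333333, lik 0.126, product 0.04200.
Normalizing constant = 0.15833; the posterior for Machine 1 is its product over the sum, 0.09633/0.15833 = 0.608.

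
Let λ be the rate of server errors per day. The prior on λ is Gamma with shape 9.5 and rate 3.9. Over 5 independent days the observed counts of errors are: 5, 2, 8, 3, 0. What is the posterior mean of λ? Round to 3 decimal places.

Posterior mean ≈ 3.090

The Poisson likelihood adds the total count to the shape and the number of exposure periods to the rate. Here ∑xᵢ = 18 and n = 5, so shape 9.5→27.5 and rate 3.9→8.9.
Posterior mean = shape/rate = 27.5/8.9 = 3.090.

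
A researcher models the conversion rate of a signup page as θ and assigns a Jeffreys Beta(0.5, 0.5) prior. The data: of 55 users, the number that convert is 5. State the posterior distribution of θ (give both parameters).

The binomial likelihood is conjugate to the Beta prior: with 5 successes and 50 failures, the posterior is Beta(0.5+5, 0.5+50) = Beta(5.5, 50.5).

Posterior: Beta(5.5, 50.5)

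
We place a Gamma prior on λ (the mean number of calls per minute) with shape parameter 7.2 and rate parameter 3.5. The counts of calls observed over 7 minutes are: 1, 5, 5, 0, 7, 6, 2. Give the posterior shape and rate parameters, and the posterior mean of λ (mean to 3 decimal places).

Posterior: Gamma(shape=33.2, rate=10.5); mean ≈ 3.162

Total count ∑xᵢ = 26 over n = 7 minutes.
Gamma is conjugate to the Poisson likelihood: posterior is Gamma(shape = 7.2+26 = 33.2, rate = 3.5+7 = 10.5).
E[λ | data] = 33.2/10.5 = 3.162.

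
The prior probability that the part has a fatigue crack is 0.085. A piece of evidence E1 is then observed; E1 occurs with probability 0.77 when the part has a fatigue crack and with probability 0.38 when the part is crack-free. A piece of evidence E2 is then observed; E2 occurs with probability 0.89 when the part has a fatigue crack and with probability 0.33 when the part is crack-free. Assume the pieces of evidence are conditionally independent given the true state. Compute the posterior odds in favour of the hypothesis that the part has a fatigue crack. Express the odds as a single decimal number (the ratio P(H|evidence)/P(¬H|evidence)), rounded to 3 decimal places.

Prior odds = 0.085/(1−0.085) = 0.092896. In log-odds, ln(0.092896) = -2.3763.
Add log likelihood ratios: ln(2.0263) + ln(2.6970) = 1.6983.
Posterior log-odds = -0.67792, so posterior odds = exp(-0.67792) = 0.50767.

Posterior odds ≈ 0.508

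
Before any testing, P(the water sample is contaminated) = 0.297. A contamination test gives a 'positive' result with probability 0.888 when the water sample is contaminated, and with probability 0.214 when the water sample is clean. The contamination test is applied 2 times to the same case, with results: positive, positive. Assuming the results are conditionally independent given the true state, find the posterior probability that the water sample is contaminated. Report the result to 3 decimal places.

Posterior P(H) ≈ 0.879

With H the event that the water sample is contaminated, the joint likelihood of the observed sequence is P(data|H) = 0.888·0.888 = 0.78854 and P(data|¬H) = 0.214·0.214 = 0.045796.
Bayes: P(H|data) = 0.297·0.78854 / (0.297·0.78854 + 0.703·0.045796) = 0.23420/0.26639 = 0.8791.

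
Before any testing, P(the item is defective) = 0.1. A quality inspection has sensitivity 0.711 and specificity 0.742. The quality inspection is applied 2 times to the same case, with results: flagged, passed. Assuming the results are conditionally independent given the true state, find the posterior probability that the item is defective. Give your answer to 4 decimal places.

Posterior P(H) ≈ 0.1066

With H the event that the item is defective, the joint likelihood of the observed sequence is P(data|H) = 0.711·0.289 = 0.20548 and P(data|¬H) = 0.258·0.742 = 0.19144.
Bayes: P(H|data) = 0.1·0.20548 / (0.1·0.20548 + 0.9·0.19144) = 0.020548/0.19284 = 0.1066.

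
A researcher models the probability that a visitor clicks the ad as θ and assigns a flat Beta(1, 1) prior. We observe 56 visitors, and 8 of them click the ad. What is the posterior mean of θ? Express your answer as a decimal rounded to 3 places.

Observing 8 successes and 48 failures updates Beta(1, 1) by adding the success and failure counts to the two shape parameters: α = 1+8 = 9, β = 1+48 = 49.
E[θ | data] = 9/(9+49) = 0.155.

Posterior mean ≈ 0.155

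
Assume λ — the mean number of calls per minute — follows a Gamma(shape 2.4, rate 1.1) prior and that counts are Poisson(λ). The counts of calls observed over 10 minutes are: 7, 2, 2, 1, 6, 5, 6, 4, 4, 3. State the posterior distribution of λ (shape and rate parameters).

The Poisson likelihood adds the total count to the shape and the number of exposure periods to the rate. Here ∑xᵢ = 40 and n = 10, so shape 2.4→42.4 and rate 1.1→11.1.

Posterior: Gamma(shape=42.4, rate=11.1)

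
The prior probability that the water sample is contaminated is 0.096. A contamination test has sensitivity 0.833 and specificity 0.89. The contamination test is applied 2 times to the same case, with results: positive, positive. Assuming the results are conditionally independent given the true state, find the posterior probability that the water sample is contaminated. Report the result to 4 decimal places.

Posterior P(H) ≈ 0.8590

With H the event that the water sample is contaminated, the joint likelihood of the observed sequence is P(data|H) = 0.833·0.833 = 0.69389 and P(data|¬H) = 0.11·0.11 = 0.012100.
Bayes: P(H|data) = 0.096·0.69389 / (0.096·0.69389 + 0.904·0.012100) = 0.066613/0.077552 = 0.8590.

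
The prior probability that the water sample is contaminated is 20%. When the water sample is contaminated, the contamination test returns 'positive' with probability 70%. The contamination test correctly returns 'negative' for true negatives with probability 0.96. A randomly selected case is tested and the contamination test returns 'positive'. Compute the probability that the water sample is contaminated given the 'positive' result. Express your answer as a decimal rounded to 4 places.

P(H | E) ≈ 0.8140

Let H be the event that the water sample is contaminated. P(H) = 0.2, so P(¬H) = 0.8. With E the 'positive' result, P(E|H) = 0.7 and P(E|¬H) = 0.04.
P(E) = 0.7·0.2 + 0.04·0.8 = 0.14000 + 0.032000 = 0.17200.
By Bayes' theorem, P(H|E) = 0.14000 / 0.17200 = 0.8140.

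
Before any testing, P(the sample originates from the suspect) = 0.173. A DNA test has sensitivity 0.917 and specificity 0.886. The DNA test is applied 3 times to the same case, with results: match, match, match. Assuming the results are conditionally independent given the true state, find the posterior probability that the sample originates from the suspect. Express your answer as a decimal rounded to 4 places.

Posterior P(H) ≈ 0.9909

With H the event that the sample originates from the suspect, the joint likelihood of the observed sequence is P(data|H) = 0.917·0.917·0.917 = 0.77110 and P(data|¬H) = 0.114·0.114·0.114 = 0.0014815.
Bayes: P(H|data) = 0.173·0.77110 / (0.173·0.77110 + 0.827·0.0014815) = 0.13340/0.13462 = 0.9909.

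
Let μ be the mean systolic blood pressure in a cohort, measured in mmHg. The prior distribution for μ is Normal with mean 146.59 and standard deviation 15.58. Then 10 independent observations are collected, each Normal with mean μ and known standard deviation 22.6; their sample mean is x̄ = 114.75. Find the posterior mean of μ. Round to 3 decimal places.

Posterior mean ≈ 120.285

With known σ, the Normal prior is conjugate. Weight on the data is w = (n/σ²)/(n/σ² + 1/τ₀²) = 0.0195787/(0.0195787+0.00411970) = 0.82616.
Posterior mean = w·x̄ + (1−w)·μ₀ = 0.82616·114.75 + 0.17384·146.59 = 120.285.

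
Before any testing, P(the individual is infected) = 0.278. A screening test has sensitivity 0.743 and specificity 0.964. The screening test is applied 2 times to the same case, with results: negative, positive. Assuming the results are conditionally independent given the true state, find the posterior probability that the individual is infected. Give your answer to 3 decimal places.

Posterior P(H) ≈ 0.679

With H the event that the individual is infected, the joint likelihood of the observed sequence is P(data|H) = 0.257·0.743 = 0.19095 and P(data|¬H) = 0.964·0.036 = 0.034704.
Bayes: P(H|data) = 0.278·0.19095 / (0.278·0.19095 + 0.722·0.034704) = 0.053084/0.078141 = 0.6793.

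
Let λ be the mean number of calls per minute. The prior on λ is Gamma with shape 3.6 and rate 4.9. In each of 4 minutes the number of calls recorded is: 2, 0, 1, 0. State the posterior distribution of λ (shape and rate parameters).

Posterior: Gamma(shape=6.6, rate=8.9)

The Poisson likelihood adds the total count to the shape and the number of exposure periods to the rate. Here ∑xᵢ = 3 and n = 4, so shape 3.6→6.6 and rate 4.9→8.9.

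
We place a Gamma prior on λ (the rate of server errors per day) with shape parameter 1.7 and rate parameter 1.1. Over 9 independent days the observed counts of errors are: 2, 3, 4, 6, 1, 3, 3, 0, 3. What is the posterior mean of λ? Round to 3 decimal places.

Total count ∑xᵢ = 25 over n = 9 days.
Gamma is conjugate to the Poisson likelihood: posterior is Gamma(shape = 1.7+25 = 26.7, rate = 1.1+9 = 10.1).
E[λ | data] = 26.7/10.1 = 2.644.

Posterior mean ≈ 2.644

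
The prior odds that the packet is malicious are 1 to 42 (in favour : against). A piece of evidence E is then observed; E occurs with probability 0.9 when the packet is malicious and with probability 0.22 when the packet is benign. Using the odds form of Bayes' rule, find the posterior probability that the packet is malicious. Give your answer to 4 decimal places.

Prior odds = 1/42 = 0.023810. In log-odds, ln(0.023810) = -3.7377.
Add log likelihood ratio: ln(4.0909) = 1.4088.
Posterior log-odds = -2.3289, so posterior odds = exp(-2.3289) = 0.097403. Converting, P(H|E) = 0.097403/1.0974 = 0.0888.

Posterior probability ≈ 0.0888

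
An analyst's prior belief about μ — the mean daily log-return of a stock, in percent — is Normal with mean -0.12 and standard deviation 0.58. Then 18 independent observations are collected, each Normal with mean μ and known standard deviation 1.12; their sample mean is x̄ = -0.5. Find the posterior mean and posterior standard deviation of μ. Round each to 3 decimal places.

With known σ, the Normal prior is conjugate. Weight on the data is w = (n/σ²)/(n/σ² + 1/τ₀²) = 14.3495/(14.3495+2.97265) = 0.82839.
Posterior mean = w·x̄ + (1−w)·μ₀ = 0.82839·-0.5 + 0.17161·-0.12 = -0.435. Posterior variance = 1/(14.3495+2.97265) = 0.0577296, so SD = 0.240.

Posterior mean ≈ -0.435; posterior SD ≈ 0.240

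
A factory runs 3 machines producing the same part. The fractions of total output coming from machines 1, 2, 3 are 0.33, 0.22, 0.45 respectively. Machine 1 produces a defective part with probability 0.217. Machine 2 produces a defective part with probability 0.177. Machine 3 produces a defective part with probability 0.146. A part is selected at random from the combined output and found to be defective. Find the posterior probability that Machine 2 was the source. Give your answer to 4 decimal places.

Posterior probability ≈ 0.2209

Tabulate prior·likelihood by source: [1] prior 0.33, lik 0.217, product 0.07161; [2] prior 0.22, lik 0.177, product 0.03894; [3] prior 0.45, lik 0.146, product 0.06570.
Normalizing constant = 0.17625; the posterior for Machine 2 is its product over the sum, 0.03894/0.17625 = 0.2209.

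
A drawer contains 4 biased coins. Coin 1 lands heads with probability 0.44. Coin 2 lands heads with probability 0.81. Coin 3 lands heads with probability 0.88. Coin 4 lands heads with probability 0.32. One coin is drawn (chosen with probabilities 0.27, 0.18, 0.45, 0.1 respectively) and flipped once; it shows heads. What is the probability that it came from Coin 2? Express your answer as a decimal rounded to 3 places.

Tabulate prior·likelihood by source: [1] prior 0.27, lik 0.44, product 0.1188; [2] prior 0.18, lik 0.81, product 0.1458; [3] prior 0.45, lik 0.88, product 0.3960; [4] prior 0.1, lik 0.32, product 0.03200.
Normalizing constant = 0.69260; the posterior for Coin 2 is its product over the sum, 0.1458/0.69260 = 0.211.

Posterior probability ≈ 0.211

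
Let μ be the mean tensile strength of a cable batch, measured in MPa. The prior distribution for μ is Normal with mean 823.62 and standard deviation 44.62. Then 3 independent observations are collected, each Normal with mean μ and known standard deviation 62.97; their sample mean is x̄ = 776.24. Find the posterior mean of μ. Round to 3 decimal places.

Posterior mean ≈ 795.144

Prior precision 1/τ₀² = 1/44.62² = 0.00050227; data precision n/σ² = 3/62.97² = 0.00075658.
Posterior precision = 0.00050227 + 0.00075658 = 0.00125885.
Posterior mean = (0.00050227·823.62 + 0.00075658·776.24) / 0.00125885 = 795.144.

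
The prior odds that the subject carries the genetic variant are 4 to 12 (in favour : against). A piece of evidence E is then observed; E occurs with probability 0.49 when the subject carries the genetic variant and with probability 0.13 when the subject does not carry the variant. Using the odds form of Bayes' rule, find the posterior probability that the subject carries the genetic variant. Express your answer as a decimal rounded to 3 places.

Posterior probability ≈ 0.557

Prior odds = 4/12 = 0.33333. In log-odds, ln(0.33333) = -1.0986.
Add log likelihood ratio: ln(3.7692) = 1.3269.
Posterior log-odds = 0.22826, so posterior odds = exp(0.22826) = 1.2564. Converting, P(H|E) = 1.2564/2.2564 = 0.557.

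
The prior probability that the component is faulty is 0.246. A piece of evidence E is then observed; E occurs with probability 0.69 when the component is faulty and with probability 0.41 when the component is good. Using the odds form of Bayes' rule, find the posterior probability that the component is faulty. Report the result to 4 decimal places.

Prior odds = 0.246/(1−0.246) = 0.32626.
Likelihood ratio for E = 0.69/0.41 = 1.6829.
Posterior odds = prior odds × LR = 0.54907.
Posterior probability = odds/(1+odds) = 0.54907/1.5491 = 0.3545.

Posterior probability ≈ 0.3545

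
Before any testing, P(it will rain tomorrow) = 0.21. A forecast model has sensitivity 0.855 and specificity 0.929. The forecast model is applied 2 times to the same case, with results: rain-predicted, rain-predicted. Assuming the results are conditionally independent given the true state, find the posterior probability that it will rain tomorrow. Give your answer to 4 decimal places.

Let H be the event that it will rain tomorrow; start with P(H) = 0.21. P('rain-predicted'|H) = 0.855, P('rain-predicted'|¬H) = 0.071.
Update on result 1 ('rain-predicted'): P(H) ← 0.855·0.2100 / (0.855·0.2100 + 0.071·0.7900) = 0.17955/0.23564 = 0.7620.
Update on result 2 ('rain-predicted'): P(H) ← 0.855·0.7620 / (0.855·0.7620 + 0.071·0.2380) = 0.65148/0.66838 = 0.9747.

Posterior P(H) ≈ 0.9747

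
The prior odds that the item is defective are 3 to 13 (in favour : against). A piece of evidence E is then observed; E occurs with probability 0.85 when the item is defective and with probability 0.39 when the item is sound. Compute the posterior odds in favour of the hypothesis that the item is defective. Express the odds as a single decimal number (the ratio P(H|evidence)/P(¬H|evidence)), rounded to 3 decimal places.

Prior odds = 3/13 = 0.23077.
Likelihood ratio for E = 0.85/0.39 = 2.1795.
Posterior odds = prior odds × LR = 0.50296.

Posterior odds ≈ 0.503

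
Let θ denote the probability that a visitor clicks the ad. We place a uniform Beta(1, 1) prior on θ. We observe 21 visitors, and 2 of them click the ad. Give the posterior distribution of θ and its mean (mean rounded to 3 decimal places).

Posterior: Beta(3, 20); mean ≈ 0.130

The binomial likelihood is conjugate to the Beta prior: with 2 successes and 19 failures, the posterior is Beta(1+2, 1+19) = Beta(3, 20).
E[θ | data] = 3/(3+20) = 0.130.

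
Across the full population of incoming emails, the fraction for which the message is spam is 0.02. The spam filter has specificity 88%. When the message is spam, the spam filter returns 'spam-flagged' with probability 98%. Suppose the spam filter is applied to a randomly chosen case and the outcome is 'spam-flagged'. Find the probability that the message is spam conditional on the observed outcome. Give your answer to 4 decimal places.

Write H for 'the message is spam'. Prior odds H:¬H = 0.02/0.98 = 0.020408. For the 'spam-flagged' outcome, the likelihood ratio is 0.98/0.12 = 8.1667.
Posterior odds = 0.020408 × 8.1667 = 0.16667, so P(H|E) = 0.16667/(1+0.16667) = 0.1429.

P(H | E) ≈ 0.1429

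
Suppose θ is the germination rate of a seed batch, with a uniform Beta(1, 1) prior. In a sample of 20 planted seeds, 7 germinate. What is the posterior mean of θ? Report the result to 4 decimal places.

Posterior mean ≈ 0.3636

The binomial likelihood is conjugate to the Beta prior: with 7 successes and 13 failures, the posterior is Beta(1+7, 1+13) = Beta(8, 14).
E[θ | data] = 8/(8+14) = 0.3636.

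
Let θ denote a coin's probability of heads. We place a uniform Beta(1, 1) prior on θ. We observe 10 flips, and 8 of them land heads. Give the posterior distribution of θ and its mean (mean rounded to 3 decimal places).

Posterior: Beta(9, 3); mean ≈ 0.750

Observing 8 successes and 2 failures updates Beta(1, 1) by adding the success and failure counts to the two shape parameters: α = 1+8 = 9, β = 1+2 = 3.
E[θ | data] = 9/(9+3) = 0.750.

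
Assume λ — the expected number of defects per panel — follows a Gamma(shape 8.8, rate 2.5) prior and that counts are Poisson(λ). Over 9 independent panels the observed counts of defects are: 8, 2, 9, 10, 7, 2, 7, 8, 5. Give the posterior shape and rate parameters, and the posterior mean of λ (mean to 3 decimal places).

Posterior: Gamma(shape=66.8, rate=11.5); mean ≈ 5.809

The Poisson likelihood adds the total count to the shape and the number of exposure periods to the rate. Here ∑xᵢ = 58 and n = 9, so shape 8.8→66.8 and rate 2.5→11.5.
E[λ | data] = 66.8/11.5 = 5.809.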